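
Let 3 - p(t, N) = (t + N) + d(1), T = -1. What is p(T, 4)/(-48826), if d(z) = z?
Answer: 1/48826 ≈ 2.0481e-5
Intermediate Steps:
p(t, N) = 2 - N - t (p(t, N) = 3 - ((t + N) + 1) = 3 - ((N + t) + 1) = 3 - (1 + N + t) = 3 + (-1 - N - t) = 2 - N - t)
p(T, 4)/(-48826) = (2 - 1*4 - 1*(-1))/(-48826) = -(2 - 4 + 1)/48826 = -1/48826*(-1) = 1/48826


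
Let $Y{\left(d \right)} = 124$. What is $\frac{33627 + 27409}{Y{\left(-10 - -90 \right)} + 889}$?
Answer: $\frac{61036}{1013} \approx 60.253$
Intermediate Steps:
$\frac{33627 + 27409}{Y{\left(-10 - -90 \right)} + 889} = \frac{33627 + 27409}{124 + 889} = \frac{61036}{1013}$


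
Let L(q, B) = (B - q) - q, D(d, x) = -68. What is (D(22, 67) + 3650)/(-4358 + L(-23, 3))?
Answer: -3582/4309 ≈ -0.83128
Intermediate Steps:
L(q, B) = B - 2*q
(D(22, 67) + 3650)/(-4358 + L(-23, 3)) = (-68 + 3650)/(-4358 + (3 - 2*(-23))) = 3582/(-4358 + (3 + 46)) = 3582/(-4358 + 49) = 3582/(-4309) = 3582*(-1/4309) = -3582/4309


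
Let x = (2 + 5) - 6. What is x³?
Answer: 1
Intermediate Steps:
x = 1 (x = 7 - 6 = 1)
x³ = 1³ = 1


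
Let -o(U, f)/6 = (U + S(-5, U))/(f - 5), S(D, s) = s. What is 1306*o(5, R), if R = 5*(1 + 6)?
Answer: -2612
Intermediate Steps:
R = 35 (R = 5*7 = 35)
o(U, f) = -12*U/(-5 + f) (o(U, f) = -6*(U + U)/(f - 5) = -6*2*U/(-5 + f) = -12*U/(-5 + f))
1306*o(5, R) = 1306*(-12*5/(-5 + 35)) = 1306*(-12*5/30) = 1306*(-12*5*1/30) = 1306*(-2) = -2612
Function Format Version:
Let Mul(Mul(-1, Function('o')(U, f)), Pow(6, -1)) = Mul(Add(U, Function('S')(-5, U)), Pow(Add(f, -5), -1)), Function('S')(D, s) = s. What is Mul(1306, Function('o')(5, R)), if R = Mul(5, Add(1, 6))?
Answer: -2612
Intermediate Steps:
R = 35 (R = Mul(5, 7) = 35)
Function('o')(U, f) = Mul(-12, U, Pow(Add(-5, f), -1)) (Function('o')(U, f) = Mul(-6, Mul(Add(U, U), Pow(Add(f, -5), -1))) = Mul(-6, Mul(Mul(2, U), Pow(Add(-5, f), -1))) = Mul(-6, Mul(2, U, Pow(Add(-5, f), -1))) = Mul(-12, U, Pow(Add(-5, f), -1)))
Mul(1306, Function('o')(5, R)) = Mul(1306, Mul(-12, 5, Pow(Add(-5, 35), -1))) = Mul(1306, Mul(-12, 5, Pow(30, -1))) = Mul(1306, Mul(-12, 5, Rational(1, 30))) = Mul(1306, -2) = -2612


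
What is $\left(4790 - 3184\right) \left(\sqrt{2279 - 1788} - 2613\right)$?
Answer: $-4196478 + 1606 \sqrt{491} \approx -4.1609 \cdot 10^{6}$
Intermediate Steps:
$\left(4790 - 3184\right) \left(\sqrt{2279 - 1788} - 2613\right) = 1606 \left(\sqrt{491} - 2613\right) = 1606 \left(-2613 + \sqrt{491}\right) = -4196478 + 1606 \sqrt{491}$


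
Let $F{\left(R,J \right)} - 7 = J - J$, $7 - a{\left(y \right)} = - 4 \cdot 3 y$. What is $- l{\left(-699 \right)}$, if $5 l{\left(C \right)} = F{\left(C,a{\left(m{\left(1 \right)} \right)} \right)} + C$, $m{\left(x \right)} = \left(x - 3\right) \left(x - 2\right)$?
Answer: $\frac{692}{5} \approx 138.4$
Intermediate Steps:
$m{\left(x \right)} = \left(-3 + x\right) \left(-2 + x\right)$
$a{\left(y \right)} = 7 + 12 y$ ($a{\left(y \right)} = 7 - - 4 \cdot 3 y = 7 - - 12 y = 7 + 12 y$)
$F{\left(R,J \right)} = 7$ ($F{\left(R,J \right)} = 7 + \left(J - J\right) = 7 + 0 = 7$)
$l{\left(C \right)} = \frac{7}{5} + \frac{C}{5}$ ($l{\left(C \right)} = \frac{7 + C}{5} = \frac{7}{5} + \frac{C}{5}$)
$- l{\left(-699 \right)} = - (\frac{7}{5} + \frac{1}{5} \left(-699\right)) = - (\frac{7}{5} - \frac{699}{5}) = \left(-1\right) \left(- \frac{692}{5}\right) = \frac{692}{5}$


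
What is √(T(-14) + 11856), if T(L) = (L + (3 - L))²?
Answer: √11865 ≈ 108.93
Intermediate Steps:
T(L) = 9 (T(L) = 3² = 9)
√(T(-14) + 11856) = √(9 + 11856) = √11865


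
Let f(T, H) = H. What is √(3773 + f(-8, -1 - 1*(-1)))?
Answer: 7*√77 ≈ 61.425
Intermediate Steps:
√(3773 + f(-8, -1 - 1*(-1))) = √(3773 + (-1 - 1*(-1))) = √(3773 + (-1 + 1)) = √(3773 + 0) = √3773 = 7*√77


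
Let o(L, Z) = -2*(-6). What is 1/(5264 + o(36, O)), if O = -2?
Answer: 1/5276 ≈ 0.00018954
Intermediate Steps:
o(L, Z) = 12
1/(5264 + o(36, O)) = 1/(5264 + 12) = 1/5276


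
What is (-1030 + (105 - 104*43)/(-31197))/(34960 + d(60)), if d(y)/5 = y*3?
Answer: -32128543/1118724420 ≈ -0.028719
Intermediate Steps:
d(y) = 15*y (d(y) = 5*(y*3) = 5*(3*y) = 15*y)
(-1030 + (105 - 104*43)/(-31197))/(34960 + d(60)) = (-1030 + (105 - 104*43)/(-31197))/(34960 + 15*60) = (-1030 + (105 - 4472)*(-1/31197))/(34960 + 900) = (-1030 - 4367*(-1/31197))/35860 = (-1030 + 4367/31197)*(1/35860) = -32128543/31197*1/35860 = -32128543/1118724420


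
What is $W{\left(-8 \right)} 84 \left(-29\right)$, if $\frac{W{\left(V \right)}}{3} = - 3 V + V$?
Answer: $-116928$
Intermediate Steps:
$W{\left(V \right)} = - 6 V$ ($W{\left(V \right)} = 3 \left(- 3 V + V\right) = 3 \left(- 2 V\right) = - 6 V$)
$W{\left(-8 \right)} 84 \left(-29\right) = \left(-6\right) \left(-8\right) 84 \left(-29\right) = 48 \cdot 84 \left(-29\right) = 4032 \left(-29\right) = -116928$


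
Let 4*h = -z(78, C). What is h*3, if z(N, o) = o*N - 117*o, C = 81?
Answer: 9477/4 ≈ 2369.3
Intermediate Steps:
z(N, o) = -117*o + N*o (z(N, o) = N*o - 117*o = -117*o + N*o)
h = 3159/4 (h = (-81*(-117 + 78))/4 = (-81*(-39))/4 = (-1*(-3159))/4 = (¼)*3159 = 3159/4 ≈ 789.75)
h*3 = (3159/4)*3 = 9477/4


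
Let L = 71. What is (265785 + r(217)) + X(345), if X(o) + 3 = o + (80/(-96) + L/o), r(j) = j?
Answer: 183776927/690 ≈ 2.6634e+5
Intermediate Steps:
X(o) = -23/6 + o + 71/o (X(o) = -3 + (o + (80/(-96) + 71/o)) = -3 + (o + (80*(-1/96) + 71/o)) = -3 + (o + (-⅚ + 71/o)) = -3 + (-⅚ + o + 71/o) = -23/6 + o + 71/o)
(265785 + r(217)) + X(345) = (265785 + 217) + (-23/6 + 345 + 71/345) = 266002 + (-23/6 + 345 + 71*(1/345)) = 266002 + (-23/6 + 345 + 71/345) = 266002 + 235547/690 = 183776927/690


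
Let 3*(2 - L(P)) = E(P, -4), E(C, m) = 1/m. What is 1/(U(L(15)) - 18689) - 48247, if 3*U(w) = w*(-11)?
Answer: -32474042549/673079 ≈ -48247.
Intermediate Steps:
E(C, m) = 1/m
L(P) = 25/12 (L(P) = 2 - ⅓/(-4) = 2 - ⅓*(-¼) = 2 + 1/12 = 25/12)
U(w) = -11*w/3 (U(w) = (w*(-11))/3 = (-11*w)/3 = -11*w/3)
1/(U(L(15)) - 18689) - 48247 = 1/(-11/3*25/12 - 18689) - 48247 = 1/(-275/36 - 18689) - 48247 = 1/(-673079/36) - 48247 = -36/673079 - 48247 = -32474042549/673079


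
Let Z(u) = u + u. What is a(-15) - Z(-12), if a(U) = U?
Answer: 9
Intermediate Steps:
Z(u) = 2*u
a(-15) - Z(-12) = -15 - 2*(-12) = -15 - 1*(-24) = -15 + 24 = 9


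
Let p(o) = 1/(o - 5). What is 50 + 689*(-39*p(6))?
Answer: -26821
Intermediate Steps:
p(o) = 1/(-5 + o)
50 + 689*(-39*p(6)) = 50 + 689*(-39/(-5 + 6)) = 50 + 689*(-39/1) = 50 + 689*(-39*1) = 50 + 689*(-39) = 50 - 26871 = -26821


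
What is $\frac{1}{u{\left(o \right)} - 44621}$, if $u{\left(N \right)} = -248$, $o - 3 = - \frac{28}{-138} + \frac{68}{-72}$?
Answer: $- \frac{1}{44869} \approx -2.2287 \cdot 10^{-5}$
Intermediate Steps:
$o = \frac{935}{414}$ ($o = 3 + \left(- \frac{28}{-138} + \frac{68}{-72}\right) = 3 + \left(\left(-28\right) \left(- \frac{1}{138}\right) + 68 \left(- \frac{1}{72}\right)\right) = 3 + \left(\frac{14}{69} - \frac{17}{18}\right) = 3 - \frac{307}{414} = \frac{935}{414} \approx 2.2585$)
$\frac{1}{u{\left(o \right)} - 44621} = \frac{1}{-248 - 44621} = \frac{1}{-44869} = - \frac{1}{44869}$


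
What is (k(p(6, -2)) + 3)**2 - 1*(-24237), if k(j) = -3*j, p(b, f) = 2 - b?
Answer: 24462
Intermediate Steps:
(k(p(6, -2)) + 3)**2 - 1*(-24237) = (-3*(2 - 1*6) + 3)**2 - 1*(-24237) = (-3*(2 - 6) + 3)**2 + 24237 = (-3*(-4) + 3)**2 + 24237 = (12 + 3)**2 + 24237 = 15**2 + 24237 = 225 + 24237 = 24462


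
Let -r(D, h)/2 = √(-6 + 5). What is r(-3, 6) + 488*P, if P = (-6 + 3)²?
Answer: 4392 - 2*I ≈ 4392.0 - 2.0*I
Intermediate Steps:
r(D, h) = -2*I (r(D, h) = -2*√(-6 + 5) = -2*I)
P = 9 (P = (-3)² = 9)
r(-3, 6) + 488*P = -2*I + 488*9 = -2*I + 4392 = 4392 - 2*I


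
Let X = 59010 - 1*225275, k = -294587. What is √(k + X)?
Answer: 2*I*√115213 ≈ 678.86*I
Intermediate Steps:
X = -166265 (X = 59010 - 225275 = -166265)
√(k + X) = √(-294587 - 166265) = √(-460852) = 2*I*√115213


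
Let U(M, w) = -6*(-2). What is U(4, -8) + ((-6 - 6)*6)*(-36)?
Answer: 2604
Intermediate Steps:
U(M, w) = 12
U(4, -8) + ((-6 - 6)*6)*(-36) = 12 + ((-6 - 6)*6)*(-36) = 12 - 12*6*(-36) = 12 - 72*(-36) = 12 + 2592 = 2604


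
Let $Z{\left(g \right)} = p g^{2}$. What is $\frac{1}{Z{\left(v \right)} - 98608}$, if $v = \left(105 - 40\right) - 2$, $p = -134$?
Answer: $- \frac{1}{630454} \approx -1.5862 \cdot 10^{-6}$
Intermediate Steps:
$v = 63$ ($v = 65 - 2 = 63$)
$Z{\left(g \right)} = - 134 g^{2}$
$\frac{1}{Z{\left(v \right)} - 98608} = \frac{1}{- 134 \cdot 63^{2} - 98608} = \frac{1}{\left(-134\right) 3969 - 98608} = \frac{1}{-531846 - 98608} = \frac{1}{-630454} = - \frac{1}{630454}$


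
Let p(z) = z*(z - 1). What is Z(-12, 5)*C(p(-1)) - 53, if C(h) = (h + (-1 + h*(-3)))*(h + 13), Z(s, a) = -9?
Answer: 622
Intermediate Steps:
p(z) = z*(-1 + z)
C(h) = (-1 - 2*h)*(13 + h) (C(h) = (h + (-1 - 3*h))*(13 + h) = (-1 - 2*h)*(13 + h))
Z(-12, 5)*C(p(-1)) - 53 = -9*(-13 - (-27)*(-1 - 1) - 2*(-1 - 1)**2) - 53 = -9*(-13 - (-27)*(-2) - 2*(-1*(-2))**2) - 53 = -9*(-13 - 27*2 - 2*2**2) - 53 = -9*(-13 - 54 - 2*4) - 53 = -9*(-13 - 54 - 8) - 53 = -9*(-75) - 53 = 675 - 53 = 622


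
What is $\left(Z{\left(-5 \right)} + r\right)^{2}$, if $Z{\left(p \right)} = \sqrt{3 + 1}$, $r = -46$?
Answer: $1936$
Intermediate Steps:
$Z{\left(p \right)} = 2$ ($Z{\left(p \right)} = \sqrt{4} = 2$)
$\left(Z{\left(-5 \right)} + r\right)^{2} = \left(2 - 46\right)^{2} = \left(-44\right)^{2} = 1936$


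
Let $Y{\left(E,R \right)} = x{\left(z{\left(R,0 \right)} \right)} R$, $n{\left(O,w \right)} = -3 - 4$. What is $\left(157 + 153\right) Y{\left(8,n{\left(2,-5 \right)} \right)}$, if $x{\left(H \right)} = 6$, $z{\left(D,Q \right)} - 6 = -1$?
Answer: $-13020$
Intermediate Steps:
$n{\left(O,w \right)} = -7$ ($n{\left(O,w \right)} = -3 - 4 = -7$)
$z{\left(D,Q \right)} = 5$ ($z{\left(D,Q \right)} = 6 - 1 = 5$)
$Y{\left(E,R \right)} = 6 R$
$\left(157 + 153\right) Y{\left(8,n{\left(2,-5 \right)} \right)} = \left(157 + 153\right) 6 \left(-7\right) = 310 \left(-42\right) = -13020$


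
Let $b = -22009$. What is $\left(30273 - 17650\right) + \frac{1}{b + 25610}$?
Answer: $\frac{45455424}{3601} \approx 12623.0$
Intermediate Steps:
$\left(30273 - 17650\right) + \frac{1}{b + 25610} = \left(30273 - 17650\right) + \frac{1}{-22009 + 25610} = 12623 + \frac{1}{3601} = \frac{45455424}{3601}$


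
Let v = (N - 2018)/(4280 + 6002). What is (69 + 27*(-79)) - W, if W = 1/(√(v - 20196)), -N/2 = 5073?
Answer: -2064 + I*√533809144238/103833718 ≈ -2064.0 + 0.0070365*I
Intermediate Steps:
N = -10146 (N = -2*5073 = -10146)
v = -6082/5141 (v = (-10146 - 2018)/(4280 + 6002) = -12164/10282 = -12164*1/10282 = -6082/5141 ≈ -1.1830)
W = -I*√533809144238/103833718 (W = 1/(√(-6082/5141 - 20196)) = 1/(√(-103833718/5141)) = 1/(I*√533809144238/5141) = -I*√533809144238/103833718 ≈ -0.0070365*I)
(69 + 27*(-79)) - W = (69 + 27*(-79)) - (-1)*I*√533809144238/103833718 = (69 - 2133) + I*√533809144238/103833718 = -2064 + I*√533809144238/103833718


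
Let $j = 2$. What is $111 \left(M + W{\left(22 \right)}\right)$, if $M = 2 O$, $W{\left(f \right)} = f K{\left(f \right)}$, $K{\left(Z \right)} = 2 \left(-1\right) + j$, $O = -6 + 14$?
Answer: $1776$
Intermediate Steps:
$O = 8$
$K{\left(Z \right)} = 0$ ($K{\left(Z \right)} = 2 \left(-1\right) + 2 = -2 + 2 = 0$)
$W{\left(f \right)} = 0$ ($W{\left(f \right)} = f 0 = 0$)
$M = 16$ ($M = 2 \cdot 8 = 16$)
$111 \left(M + W{\left(22 \right)}\right) = 111 \left(16 + 0\right) = 111 \cdot 16 = 1776$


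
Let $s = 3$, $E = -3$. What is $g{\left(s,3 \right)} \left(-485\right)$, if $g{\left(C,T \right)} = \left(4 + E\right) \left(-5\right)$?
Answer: $2425$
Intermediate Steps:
$g{\left(C,T \right)} = -5$ ($g{\left(C,T \right)} = \left(4 - 3\right) \left(-5\right) = 1 \left(-5\right) = -5$)
$g{\left(s,3 \right)} \left(-485\right) = \left(-5\right) \left(-485\right) = 2425$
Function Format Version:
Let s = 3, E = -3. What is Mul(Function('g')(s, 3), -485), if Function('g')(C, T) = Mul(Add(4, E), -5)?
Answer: 2425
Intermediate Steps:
Function('g')(C, T) = -5 (Function('g')(C, T) = Mul(Add(4, -3), -5) = Mul(1, -5) = -5)
Mul(Function('g')(s, 3), -485) = Mul(-5, -485) = 2425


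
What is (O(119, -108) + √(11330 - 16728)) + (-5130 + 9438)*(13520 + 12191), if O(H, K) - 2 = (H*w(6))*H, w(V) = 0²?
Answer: 110762990 + I*√5398 ≈ 1.1076e+8 + 73.471*I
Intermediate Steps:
w(V) = 0
O(H, K) = 2 (O(H, K) = 2 + (H*0)*H = 2 + 0*H = 2 + 0 = 2)
(O(119, -108) + √(11330 - 16728)) + (-5130 + 9438)*(13520 + 12191) = (2 + √(11330 - 16728)) + (-5130 + 9438)*(13520 + 12191) = (2 + √(-5398)) + 4308*25711 = (2 + I*√5398) + 110762988 = 110762990 + I*√5398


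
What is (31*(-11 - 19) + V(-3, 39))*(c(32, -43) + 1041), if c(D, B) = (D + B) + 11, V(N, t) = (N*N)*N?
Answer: -996237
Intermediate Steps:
V(N, t) = N³ (V(N, t) = N²*N = N³)
c(D, B) = 11 + B + D (c(D, B) = (B + D) + 11 = 11 + B + D)
(31*(-11 - 19) + V(-3, 39))*(c(32, -43) + 1041) = (31*(-11 - 19) + (-3)³)*((11 - 43 + 32) + 1041) = (31*(-30) - 27)*(0 + 1041) = (-930 - 27)*1041 = -957*1041 = -996237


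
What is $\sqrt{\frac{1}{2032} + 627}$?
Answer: $\frac{\sqrt{161806255}}{508} \approx 25.04$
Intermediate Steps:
$\sqrt{\frac{1}{2032} + 627} = \sqrt{\frac{1274065}{2032}} = \frac{\sqrt{161806255}}{508}$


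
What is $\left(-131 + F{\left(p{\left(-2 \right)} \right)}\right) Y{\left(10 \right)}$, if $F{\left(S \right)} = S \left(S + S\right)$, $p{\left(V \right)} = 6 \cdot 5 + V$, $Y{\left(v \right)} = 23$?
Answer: $33051$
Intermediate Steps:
$p{\left(V \right)} = 30 + V$
$F{\left(S \right)} = 2 S^{2}$ ($F{\left(S \right)} = S 2 S = 2 S^{2}$)
$\left(-131 + F{\left(p{\left(-2 \right)} \right)}\right) Y{\left(10 \right)} = \left(-131 + 2 \left(30 - 2\right)^{2}\right) 23 = \left(-131 + 2 \cdot 28^{2}\right) 23 = \left(-131 + 2 \cdot 784\right) 23 = \left(-131 + 1568\right) 23 = 1437 \cdot 23 = 33051$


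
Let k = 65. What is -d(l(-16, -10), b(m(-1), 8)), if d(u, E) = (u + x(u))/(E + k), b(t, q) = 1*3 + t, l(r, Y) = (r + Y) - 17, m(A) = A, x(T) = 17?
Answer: 26/67 ≈ 0.38806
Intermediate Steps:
l(r, Y) = -17 + Y + r (l(r, Y) = (Y + r) - 17 = -17 + Y + r)
b(t, q) = 3 + t
d(u, E) = (17 + u)/(65 + E) (d(u, E) = (u + 17)/(E + 65) = (17 + u)/(65 + E))
-d(l(-16, -10), b(m(-1), 8)) = -(17 + (-17 - 10 - 16))/(65 + (3 - 1)) = -(17 - 43)/(65 + 2) = -(-26)/67 = -1*(-26/67) = 26/67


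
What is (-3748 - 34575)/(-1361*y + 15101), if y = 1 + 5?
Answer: -2017/365 ≈ -5.5260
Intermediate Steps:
y = 6
(-3748 - 34575)/(-1361*y + 15101) = (-3748 - 34575)/(-1361*6 + 15101) = -38323/(-8166 + 15101) = -38323/6935 = -38323*1/6935 = -2017/365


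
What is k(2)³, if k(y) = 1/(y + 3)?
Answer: 1/125 ≈ 0.0080000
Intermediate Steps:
k(y) = 1/(3 + y)
k(2)³ = (1/(3 + 2))³ = (1/5)³ = (⅕)³ = 1/125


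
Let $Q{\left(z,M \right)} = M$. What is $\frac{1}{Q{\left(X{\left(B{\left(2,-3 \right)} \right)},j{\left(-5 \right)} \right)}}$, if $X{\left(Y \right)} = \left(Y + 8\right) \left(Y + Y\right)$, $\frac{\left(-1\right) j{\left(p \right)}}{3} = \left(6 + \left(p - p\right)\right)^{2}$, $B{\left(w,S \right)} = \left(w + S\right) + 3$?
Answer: $- \frac{1}{108} \approx -0.0092593$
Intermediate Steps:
$B{\left(w,S \right)} = 3 + S + w$ ($B{\left(w,S \right)} = \left(S + w\right) + 3 = 3 + S + w$)
$j{\left(p \right)} = -108$ ($j{\left(p \right)} = - 3 \left(6 + \left(p - p\right)\right)^{2} = - 3 \left(6 + 0\right)^{2} = - 3 \cdot 6^{2} = \left(-3\right) 36 = -108$)
$X{\left(Y \right)} = 2 Y \left(8 + Y\right)$ ($X{\left(Y \right)} = \left(8 + Y\right) 2 Y = 2 Y \left(8 + Y\right)$)
$\frac{1}{Q{\left(X{\left(B{\left(2,-3 \right)} \right)},j{\left(-5 \right)} \right)}} = \frac{1}{-108} = - \frac{1}{108}$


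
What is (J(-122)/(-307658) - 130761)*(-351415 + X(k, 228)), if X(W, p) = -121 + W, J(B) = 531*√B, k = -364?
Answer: 46014795900 + 93429450*I*√122/153829 ≈ 4.6015e+10 + 6708.5*I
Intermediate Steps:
(J(-122)/(-307658) - 130761)*(-351415 + X(k, 228)) = ((531*√(-122))/(-307658) - 130761)*(-351415 + (-121 - 364)) = ((531*(I*√122))*(-1/307658) - 130761)*(-351415 - 485) = ((531*I*√122)*(-1/307658) - 130761)*(-351900) = (-531*I*√122/307658 - 130761)*(-351900) = (-130761 - 531*I*√122/307658)*(-351900) = 46014795900 + 93429450*I*√122/153829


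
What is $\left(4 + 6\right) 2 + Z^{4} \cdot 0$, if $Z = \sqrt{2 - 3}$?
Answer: $20$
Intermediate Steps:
$Z = i$ ($Z = \sqrt{-1} = i \approx 1.0 i$)
$\left(4 + 6\right) 2 + Z^{4} \cdot 0 = \left(4 + 6\right) 2 + i^{4} \cdot 0 = 10 \cdot 2 + 1 \cdot 0 = 20 + 0 = 20$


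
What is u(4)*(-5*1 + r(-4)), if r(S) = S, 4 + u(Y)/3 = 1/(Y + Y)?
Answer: 837/8 ≈ 104.63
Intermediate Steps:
u(Y) = -12 + 3/(2*Y) (u(Y) = -12 + 3/(Y + Y) = -12 + 3/((2*Y)) = -12 + 3*(1/(2*Y)) = -12 + 3/(2*Y))
u(4)*(-5*1 + r(-4)) = (-12 + (3/2)/4)*(-5*1 - 4) = (-12 + (3/2)*(1/4))*(-5 - 4) = (-12 + 3/8)*(-9) = -93/8*(-9) = 837/8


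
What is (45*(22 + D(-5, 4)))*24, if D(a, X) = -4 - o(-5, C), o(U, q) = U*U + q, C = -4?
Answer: -3240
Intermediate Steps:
o(U, q) = q + U**2 (o(U, q) = U**2 + q = q + U**2)
D(a, X) = -25 (D(a, X) = -4 - (-4 + (-5)**2) = -4 - (-4 + 25) = -4 - 1*21 = -4 - 21 = -25)
(45*(22 + D(-5, 4)))*24 = (45*(22 - 25))*24 = (45*(-3))*24 = -135*24 = -3240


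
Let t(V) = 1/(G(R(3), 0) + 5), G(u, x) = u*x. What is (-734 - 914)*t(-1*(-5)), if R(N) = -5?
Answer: -1648/5 ≈ -329.60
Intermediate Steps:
t(V) = ⅕ (t(V) = 1/(-5*0 + 5) = 1/(0 + 5) = 1/5 = ⅕)
(-734 - 914)*t(-1*(-5)) = (-734 - 914)*(⅕) = -1648*⅕ = -1648/5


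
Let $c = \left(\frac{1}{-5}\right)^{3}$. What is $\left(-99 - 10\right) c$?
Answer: $\frac{109}{125} \approx 0.872$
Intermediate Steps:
$c = - \frac{1}{125}$ ($c = \left(- \frac{1}{5}\right)^{3} = - \frac{1}{125} \approx -0.008$)
$\left(-99 - 10\right) c = \left(-99 - 10\right) \left(- \frac{1}{125}\right) = \left(-109\right) \left(- \frac{1}{125}\right) = \frac{109}{125}$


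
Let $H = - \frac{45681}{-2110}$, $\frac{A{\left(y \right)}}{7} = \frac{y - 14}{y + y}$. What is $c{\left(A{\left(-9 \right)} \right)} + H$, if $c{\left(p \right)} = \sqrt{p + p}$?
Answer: $\frac{45681}{2110} + \frac{\sqrt{161}}{3} \approx 25.879$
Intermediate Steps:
$A{\left(y \right)} = \frac{7 \left(-14 + y\right)}{2 y}$ ($A{\left(y \right)} = 7 \frac{y - 14}{y + y} = 7 \frac{-14 + y}{2 y} = \frac{7 \left(-14 + y\right)}{2 y}$)
$H = \frac{45681}{2110}$ ($H = \left(-45681\right) \left(- \frac{1}{2110}\right) = \frac{45681}{2110} \approx 21.65$)
$c{\left(p \right)} = \sqrt{2} \sqrt{p}$ ($c{\left(p \right)} = \sqrt{2 p} = \sqrt{2} \sqrt{p}$)
$c{\left(A{\left(-9 \right)} \right)} + H = \sqrt{2} \sqrt{\frac{7}{2} - \frac{49}{-9}} + \frac{45681}{2110} = \sqrt{2} \sqrt{\frac{7}{2} - - \frac{49}{9}} + \frac{45681}{2110} = \sqrt{2} \sqrt{\frac{7}{2} + \frac{49}{9}} + \frac{45681}{2110} = \sqrt{2} \sqrt{\frac{161}{18}} + \frac{45681}{2110} = \sqrt{2} \frac{\sqrt{322}}{6} + \frac{45681}{2110} = \frac{\sqrt{161}}{3} + \frac{45681}{2110} = \frac{45681}{2110} + \frac{\sqrt{161}}{3}$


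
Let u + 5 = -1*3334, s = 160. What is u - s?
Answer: -3499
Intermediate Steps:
u = -3339 (u = -5 - 1*3334 = -5 - 3334 = -3339)
u - s = -3339 - 1*160 = -3339 - 160 = -3499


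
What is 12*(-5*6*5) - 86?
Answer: -1886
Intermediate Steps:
12*(-5*6*5) - 86 = 12*(-30*5) - 86 = 12*(-150) - 86 = -1800 - 86 = -1886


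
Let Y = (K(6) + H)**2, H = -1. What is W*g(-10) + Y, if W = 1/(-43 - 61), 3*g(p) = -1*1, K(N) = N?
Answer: 7801/312 ≈ 25.003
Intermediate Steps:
g(p) = -1/3 (g(p) = (-1*1)/3 = (1/3)*(-1) = -1/3)
W = -1/104 (W = 1/(-104) = -1/104 ≈ -0.0096154)
Y = 25 (Y = (6 - 1)**2 = 5**2 = 25)
W*g(-10) + Y = -1/104*(-1/3) + 25 = 1/312 + 25 = 7801/312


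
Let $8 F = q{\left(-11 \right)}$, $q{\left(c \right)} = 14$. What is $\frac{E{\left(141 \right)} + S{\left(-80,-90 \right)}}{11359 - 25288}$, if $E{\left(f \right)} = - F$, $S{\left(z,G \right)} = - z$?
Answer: $- \frac{313}{55716} \approx -0.0056178$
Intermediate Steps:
$F = \frac{7}{4}$ ($F = \frac{1}{8} \cdot 14 = \frac{7}{4} \approx 1.75$)
$E{\left(f \right)} = - \frac{7}{4}$ ($E{\left(f \right)} = \left(-1\right) \frac{7}{4} = - \frac{7}{4}$)
$\frac{E{\left(141 \right)} + S{\left(-80,-90 \right)}}{11359 - 25288} = \frac{- \frac{7}{4} - -80}{11359 - 25288} = \frac{- \frac{7}{4} + 80}{-13929} = \frac{313}{4} \left(- \frac{1}{13929}\right) = - \frac{313}{55716}$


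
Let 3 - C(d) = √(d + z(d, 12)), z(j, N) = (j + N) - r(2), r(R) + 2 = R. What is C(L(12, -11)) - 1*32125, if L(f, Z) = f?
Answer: -32128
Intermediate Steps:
r(R) = -2 + R
z(j, N) = N + j (z(j, N) = (j + N) - (-2 + 2) = (N + j) - 1*0 = (N + j) + 0 = N + j)
C(d) = 3 - √(12 + 2*d) (C(d) = 3 - √(d + (12 + d)) = 3 - √(12 + 2*d))
C(L(12, -11)) - 1*32125 = (3 - √(12 + 2*12)) - 1*32125 = (3 - √(12 + 24)) - 32125 = (3 - √36) - 32125 = (3 - 1*6) - 32125 = (3 - 6) - 32125 = -3 - 32125 = -32128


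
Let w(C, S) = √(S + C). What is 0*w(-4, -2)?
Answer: 0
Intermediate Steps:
w(C, S) = √(C + S)
0*w(-4, -2) = 0*√(-4 - 2) = 0*√(-6) = 0*(I*√6) = 0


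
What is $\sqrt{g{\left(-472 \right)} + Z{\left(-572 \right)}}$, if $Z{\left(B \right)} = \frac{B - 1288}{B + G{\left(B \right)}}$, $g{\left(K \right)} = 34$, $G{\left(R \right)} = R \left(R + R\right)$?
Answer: $\frac{\sqrt{100917062961}}{54483} \approx 5.8307$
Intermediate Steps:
$G{\left(R \right)} = 2 R^{2}$ ($G{\left(R \right)} = R 2 R = 2 R^{2}$)
$Z{\left(B \right)} = \frac{-1288 + B}{B + 2 B^{2}}$ ($Z{\left(B \right)} = \frac{B - 1288}{B + 2 B^{2}} = \frac{-1288 + B}{B + 2 B^{2}}$)
$\sqrt{g{\left(-472 \right)} + Z{\left(-572 \right)}} = \sqrt{34 + \frac{-1288 - 572}{\left(-572\right) \left(1 + 2 \left(-572\right)\right)}} = \sqrt{34 - \frac{1}{572} \frac{1}{1 - 1144} \left(-1860\right)} = \sqrt{34 - \frac{1}{572} \frac{1}{-1143} \left(-1860\right)} = \sqrt{34 - \left(- \frac{1}{653796}\right) \left(-1860\right)} = \sqrt{34 - \frac{155}{54483}} = \sqrt{\frac{1852267}{54483}} = \frac{\sqrt{100917062961}}{54483}$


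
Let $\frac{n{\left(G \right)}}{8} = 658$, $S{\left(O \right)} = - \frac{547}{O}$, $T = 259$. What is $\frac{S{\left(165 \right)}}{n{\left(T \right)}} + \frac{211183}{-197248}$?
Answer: $- \frac{11470812571}{10707607680} \approx -1.0713$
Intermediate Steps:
$n{\left(G \right)} = 5264$ ($n{\left(G \right)} = 8 \cdot 658 = 5264$)
$\frac{S{\left(165 \right)}}{n{\left(T \right)}} + \frac{211183}{-197248} = \frac{\left(-547\right) \frac{1}{165}}{5264} + \frac{211183}{-197248} = \left(-547\right) \frac{1}{165} \cdot \frac{1}{5264} + 211183 \left(- \frac{1}{197248}\right) = \left(- \frac{547}{165}\right) \frac{1}{5264} - \frac{211183}{197248} = - \frac{547}{868560} - \frac{211183}{197248} = - \frac{11470812571}{10707607680}$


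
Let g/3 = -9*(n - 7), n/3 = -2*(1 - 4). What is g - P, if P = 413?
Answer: -710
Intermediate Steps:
n = 18 (n = 3*(-2*(1 - 4)) = 3*(-2*(-3)) = 3*6 = 18)
g = -297 (g = 3*(-9*(18 - 7)) = 3*(-9*11) = 3*(-99) = -297)
g - P = -297 - 1*413 = -297 - 413 = -710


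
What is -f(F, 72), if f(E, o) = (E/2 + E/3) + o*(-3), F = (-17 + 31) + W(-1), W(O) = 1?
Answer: 407/2 ≈ 203.50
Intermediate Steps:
F = 15 (F = (-17 + 31) + 1 = 14 + 1 = 15)
f(E, o) = -3*o + 5*E/6 (f(E, o) = (E*(1/2) + E*(1/3)) - 3*o = (E/2 + E/3) - 3*o = 5*E/6 - 3*o = -3*o + 5*E/6)
-f(F, 72) = -(-3*72 + (5/6)*15) = -(-216 + 25/2) = -1*(-407/2) = 407/2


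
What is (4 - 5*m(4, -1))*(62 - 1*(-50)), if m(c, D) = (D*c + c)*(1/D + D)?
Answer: 448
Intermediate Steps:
m(c, D) = (D + 1/D)*(c + D*c) (m(c, D) = (c + D*c)*(D + 1/D) = (D + 1/D)*(c + D*c))
(4 - 5*m(4, -1))*(62 - 1*(-50)) = (4 - 20*(1 - (1 - 1 + (-1)²))/(-1))*(62 - 1*(-50)) = (4 - 20*(-1)*(1 - (1 - 1 + 1)))*(62 + 50) = (4 - 20*(-1)*(1 - 1*1))*112 = (4 - 20*(-1)*(1 - 1))*112 = (4 - 20*(-1)*0)*112 = (4 - 5*0)*112 = (4 + 0)*112 = 4*112 = 448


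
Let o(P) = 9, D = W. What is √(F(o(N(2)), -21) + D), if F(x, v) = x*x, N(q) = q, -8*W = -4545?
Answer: 3*√1154/4 ≈ 25.478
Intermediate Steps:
W = 4545/8 (W = -⅛*(-4545) = 4545/8 ≈ 568.13)
D = 4545/8 ≈ 568.13
F(x, v) = x²
√(F(o(N(2)), -21) + D) = √(9² + 4545/8) = √(81 + 4545/8) = √(5193/8) = 3*√1154/4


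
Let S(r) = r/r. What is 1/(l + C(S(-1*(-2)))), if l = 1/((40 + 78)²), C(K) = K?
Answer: 13924/13925 ≈ 0.99993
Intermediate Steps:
S(r) = 1
l = 1/13924 (l = 1/(118²) = 1/13924 ≈ 7.1818e-5)
1/(l + C(S(-1*(-2)))) = 1/(1/13924 + 1) = 1/(13925/13924) = 13924/13925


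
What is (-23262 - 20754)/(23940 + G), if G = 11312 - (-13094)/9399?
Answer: -206853192/165673321 ≈ -1.2486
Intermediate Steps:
G = 106334582/9399 (G = 11312 - (-13094)/9399 = 11312 - 1*(-13094/9399) = 11312 + 13094/9399 = 106334582/9399 ≈ 11313.)
(-23262 - 20754)/(23940 + G) = (-23262 - 20754)/(23940 + 106334582/9399) = -44016/331346642/9399 = -44016*9399/331346642 = -206853192/165673321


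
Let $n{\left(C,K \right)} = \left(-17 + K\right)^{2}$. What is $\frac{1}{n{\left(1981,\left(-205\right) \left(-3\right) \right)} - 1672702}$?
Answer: $- \frac{1}{1315098} \approx -7.604 \cdot 10^{-7}$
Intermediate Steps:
$\frac{1}{n{\left(1981,\left(-205\right) \left(-3\right) \right)} - 1672702} = \frac{1}{\left(-17 - -615\right)^{2} - 1672702} = \frac{1}{\left(-17 + 615\right)^{2} - 1672702} = \frac{1}{598^{2} - 1672702} = \frac{1}{357604 - 1672702} = \frac{1}{-1315098} = - \frac{1}{1315098}$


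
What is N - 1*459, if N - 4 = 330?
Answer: -125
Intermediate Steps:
N = 334 (N = 4 + 330 = 334)
N - 1*459 = 334 - 1*459 = 334 - 459 = -125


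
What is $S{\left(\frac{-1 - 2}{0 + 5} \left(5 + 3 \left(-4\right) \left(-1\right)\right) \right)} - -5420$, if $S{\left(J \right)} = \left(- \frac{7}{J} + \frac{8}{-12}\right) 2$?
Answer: $\frac{276422}{51} \approx 5420.0$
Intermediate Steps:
$S{\left(J \right)} = - \frac{4}{3} - \frac{14}{J}$ ($S{\left(J \right)} = \left(- \frac{7}{J} + 8 \left(- \frac{1}{12}\right)\right) 2 = \left(- \frac{7}{J} - \frac{2}{3}\right) 2 = \left(- \frac{2}{3} - \frac{7}{J}\right) 2 = - \frac{4}{3} - \frac{14}{J}$)
$S{\left(\frac{-1 - 2}{0 + 5} \left(5 + 3 \left(-4\right) \left(-1\right)\right) \right)} - -5420 = \left(- \frac{4}{3} - \frac{14}{\frac{-1 - 2}{0 + 5} \left(5 + 3 \left(-4\right) \left(-1\right)\right)}\right) - -5420 = \left(- \frac{4}{3} - \frac{14}{- \frac{3}{5} \left(5 - -12\right)}\right) + 5420 = \left(- \frac{4}{3} - \frac{14}{\left(-3\right) \frac{1}{5} \left(5 + 12\right)}\right) + 5420 = \left(- \frac{4}{3} - \frac{14}{\left(- \frac{3}{5}\right) 17}\right) + 5420 = \left(- \frac{4}{3} - \frac{14}{- \frac{51}{5}}\right) + 5420 = \left(- \frac{4}{3} - - \frac{70}{51}\right) + 5420 = \left(- \frac{4}{3} + \frac{70}{51}\right) + 5420 = \frac{2}{51} + 5420 = \frac{276422}{51}$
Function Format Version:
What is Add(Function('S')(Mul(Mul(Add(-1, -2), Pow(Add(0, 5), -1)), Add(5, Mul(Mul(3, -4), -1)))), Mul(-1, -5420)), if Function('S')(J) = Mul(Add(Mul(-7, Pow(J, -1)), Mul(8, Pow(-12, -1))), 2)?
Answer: Rational(276422, 51) ≈ 5420.0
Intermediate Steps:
Function('S')(J) = Add(Rational(-4, 3), Mul(-14, Pow(J, -1))) (Function('S')(J) = Mul(Add(Mul(-7, Pow(J, -1)), Mul(8, Rational(-1, 12))), 2) = Mul(Add(Mul(-7, Pow(J, -1)), Rational(-2, 3)), 2) = Mul(Add(Rational(-2, 3), Mul(-7, Pow(J, -1))), 2) = Add(Rational(-4, 3), Mul(-14, Pow(J, -1))))
Add(Function('S')(Mul(Mul(Add(-1, -2), Pow(Add(0, 5), -1)), Add(5, Mul(Mul(3, -4), -1)))), Mul(-1, -5420)) = Add(Add(Rational(-4, 3), Mul(-14, Pow(Mul(Mul(Add(-1, -2), Pow(Add(0, 5), -1)), Add(5, Mul(Mul(3, -4), -1))), -1))), Mul(-1, -5420)) = Add(Add(Rational(-4, 3), Mul(-14, Pow(Mul(Mul(-3, Pow(5, -1)), Add(5, Mul(-12, -1))), -1))), 5420) = Add(Add(Rational(-4, 3), Mul(-14, Pow(Mul(Mul(-3, Rational(1, 5)), Add(5, 12)), -1))), 5420) = Add(Add(Rational(-4, 3), Mul(-14, Pow(Mul(Rational(-3, 5), 17), -1))), 5420) = Add(Add(Rational(-4, 3), Mul(-14, Pow(Rational(-51, 5), -1))), 5420) = Add(Add(Rational(-4, 3), Mul(-14, Rational(-5, 51))), 5420) = Add(Add(Rational(-4, 3), Rational(70, 51)), 5420) = Add(Rational(2, 51), 5420) = Rational(276422, 51)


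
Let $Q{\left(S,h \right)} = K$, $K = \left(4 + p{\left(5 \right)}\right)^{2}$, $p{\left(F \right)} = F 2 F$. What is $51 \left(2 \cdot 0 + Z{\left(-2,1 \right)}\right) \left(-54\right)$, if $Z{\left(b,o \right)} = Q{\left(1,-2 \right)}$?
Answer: $-8030664$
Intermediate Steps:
$p{\left(F \right)} = 2 F^{2}$ ($p{\left(F \right)} = 2 F F = 2 F^{2}$)
$K = 2916$ ($K = \left(4 + 2 \cdot 5^{2}\right)^{2} = \left(4 + 2 \cdot 25\right)^{2} = \left(4 + 50\right)^{2} = 54^{2} = 2916$)
$Q{\left(S,h \right)} = 2916$
$Z{\left(b,o \right)} = 2916$
$51 \left(2 \cdot 0 + Z{\left(-2,1 \right)}\right) \left(-54\right) = 51 \left(2 \cdot 0 + 2916\right) \left(-54\right) = 51 \left(0 + 2916\right) \left(-54\right) = 51 \cdot 2916 \left(-54\right) = 148716 \left(-54\right) = -8030664$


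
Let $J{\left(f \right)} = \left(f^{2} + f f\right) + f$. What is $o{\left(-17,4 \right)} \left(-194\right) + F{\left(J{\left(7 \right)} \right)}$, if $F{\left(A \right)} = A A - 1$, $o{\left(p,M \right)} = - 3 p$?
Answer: $1130$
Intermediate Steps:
$J{\left(f \right)} = f + 2 f^{2}$ ($J{\left(f \right)} = \left(f^{2} + f^{2}\right) + f = 2 f^{2} + f = f + 2 f^{2}$)
$F{\left(A \right)} = -1 + A^{2}$ ($F{\left(A \right)} = A^{2} - 1 = -1 + A^{2}$)
$o{\left(-17,4 \right)} \left(-194\right) + F{\left(J{\left(7 \right)} \right)} = \left(-3\right) \left(-17\right) \left(-194\right) - \left(1 - \left(7 \left(1 + 2 \cdot 7\right)\right)^{2}\right) = 51 \left(-194\right) - \left(1 - \left(7 \left(1 + 14\right)\right)^{2}\right) = -9894 - \left(1 - \left(7 \cdot 15\right)^{2}\right) = -9894 - \left(1 - 105^{2}\right) = -9894 + \left(-1 + 11025\right) = -9894 + 11024 = 1130$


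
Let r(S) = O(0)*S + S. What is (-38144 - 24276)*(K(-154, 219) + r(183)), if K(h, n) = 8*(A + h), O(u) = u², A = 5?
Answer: 62981780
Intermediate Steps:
K(h, n) = 40 + 8*h (K(h, n) = 8*(5 + h) = 40 + 8*h)
r(S) = S (r(S) = 0²*S + S = 0*S + S = 0 + S = S)
(-38144 - 24276)*(K(-154, 219) + r(183)) = (-38144 - 24276)*((40 + 8*(-154)) + 183) = -62420*((40 - 1232) + 183) = -62420*(-1192 + 183) = -62420*(-1009) = 62981780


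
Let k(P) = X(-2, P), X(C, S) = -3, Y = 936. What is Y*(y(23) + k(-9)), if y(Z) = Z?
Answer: 18720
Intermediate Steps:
k(P) = -3
Y*(y(23) + k(-9)) = 936*(23 - 3) = 936*20 = 18720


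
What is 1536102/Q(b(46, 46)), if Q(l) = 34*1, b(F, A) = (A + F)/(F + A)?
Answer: 768051/17 ≈ 45180.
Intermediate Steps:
b(F, A) = 1 (b(F, A) = (A + F)/(A + F) = 1)
Q(l) = 34
1536102/Q(b(46, 46)) = 1536102/34 = 1536102*(1/34) = 768051/17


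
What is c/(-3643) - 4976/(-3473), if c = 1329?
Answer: 13511951/12652139 ≈ 1.0680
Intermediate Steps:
c/(-3643) - 4976/(-3473) = 1329/(-3643) - 4976/(-3473) = 1329*(-1/3643) - 4976*(-1/3473) = -1329/3643 + 4976/3473 = 13511951/12652139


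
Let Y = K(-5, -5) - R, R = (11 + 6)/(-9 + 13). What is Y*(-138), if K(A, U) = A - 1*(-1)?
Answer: 2277/2 ≈ 1138.5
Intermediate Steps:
K(A, U) = 1 + A (K(A, U) = A + 1 = 1 + A)
R = 17/4 ≈ 4.2500
Y = -33/4 (Y = (1 - 5) - 1*17/4 = -4 - 17/4 = -33/4 ≈ -8.2500)
Y*(-138) = -33/4*(-138) = 2277/2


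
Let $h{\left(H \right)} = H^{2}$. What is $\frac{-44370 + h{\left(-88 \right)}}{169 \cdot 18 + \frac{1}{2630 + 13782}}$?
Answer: $- \frac{601105912}{49925305} \approx -12.04$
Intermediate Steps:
$\frac{-44370 + h{\left(-88 \right)}}{169 \cdot 18 + \frac{1}{2630 + 13782}} = \frac{-44370 + \left(-88\right)^{2}}{169 \cdot 18 + \frac{1}{2630 + 13782}} = \frac{-44370 + 7744}{3042 + \frac{1}{16412}} = - \frac{36626}{3042 + \frac{1}{16412}} = - \frac{36626}{\frac{49925305}{16412}} = \left(-36626\right) \frac{16412}{49925305} = - \frac{601105912}{49925305}$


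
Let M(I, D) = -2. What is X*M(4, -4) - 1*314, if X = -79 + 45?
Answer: -246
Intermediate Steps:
X = -34
X*M(4, -4) - 1*314 = -34*(-2) - 1*314 = 68 - 314 = -246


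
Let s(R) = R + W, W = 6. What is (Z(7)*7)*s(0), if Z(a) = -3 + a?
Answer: 168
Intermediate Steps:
s(R) = 6 + R (s(R) = R + 6 = 6 + R)
(Z(7)*7)*s(0) = ((-3 + 7)*7)*(6 + 0) = (4*7)*6 = 28*6 = 168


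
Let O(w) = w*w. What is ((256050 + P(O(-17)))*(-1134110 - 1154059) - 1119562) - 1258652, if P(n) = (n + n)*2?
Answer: -588533174028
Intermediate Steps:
O(w) = w²
P(n) = 4*n (P(n) = (2*n)*2 = 4*n)
((256050 + P(O(-17)))*(-1134110 - 1154059) - 1119562) - 1258652 = ((256050 + 4*(-17)²)*(-1134110 - 1154059) - 1119562) - 1258652 = ((256050 + 4*289)*(-2288169) - 1119562) - 1258652 = ((256050 + 1156)*(-2288169) - 1119562) - 1258652 = (257206*(-2288169) - 1119562) - 1258652 = (-588530795814 - 1119562) - 1258652 = -588531915376 - 1258652 = -588533174028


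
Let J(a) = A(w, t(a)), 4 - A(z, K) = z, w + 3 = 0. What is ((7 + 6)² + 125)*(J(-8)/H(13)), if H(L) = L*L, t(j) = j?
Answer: 2058/169 ≈ 12.178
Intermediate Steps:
H(L) = L²
w = -3 (w = -3 + 0 = -3)
A(z, K) = 4 - z
J(a) = 7 (J(a) = 4 - 1*(-3) = 4 + 3 = 7)
((7 + 6)² + 125)*(J(-8)/H(13)) = ((7 + 6)² + 125)*(7/(13²)) = (13² + 125)*(7/169) = (169 + 125)*(7*(1/169)) = 294*(7/169) = 2058/169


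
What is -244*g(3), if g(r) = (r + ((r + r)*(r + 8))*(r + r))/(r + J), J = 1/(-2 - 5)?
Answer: -170373/5 ≈ -34075.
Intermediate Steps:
J = -⅐ (J = 1/(-7) = -⅐ ≈ -0.14286)
g(r) = (r + 4*r²*(8 + r))/(-⅐ + r) (g(r) = (r + ((r + r)*(r + 8))*(r + r))/(r - ⅐) = (r + ((2*r)*(8 + r))*(2*r))/(-⅐ + r) = (r + (2*r*(8 + r))*(2*r))/(-⅐ + r) = (r + 4*r²*(8 + r))/(-⅐ + r))
-244*g(3) = -1708*3*(1 + 4*3² + 32*3)/(-1 + 7*3) = -1708*3*(1 + 4*9 + 96)/(-1 + 21) = -1708*3*(1 + 36 + 96)/20 = -1708*3*133/20 = -244*2793/20 = -170373/5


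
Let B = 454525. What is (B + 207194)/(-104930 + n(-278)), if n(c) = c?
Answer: -661719/105208 ≈ -6.2896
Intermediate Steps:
(B + 207194)/(-104930 + n(-278)) = (454525 + 207194)/(-104930 - 278) = 661719/(-105208) = 661719*(-1/105208) = -661719/105208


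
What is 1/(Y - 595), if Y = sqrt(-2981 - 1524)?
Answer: -7/4218 - I*sqrt(4505)/358530 ≈ -0.0016596 - 0.00018721*I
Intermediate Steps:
Y = I*sqrt(4505) (Y = sqrt(-4505) = I*sqrt(4505) ≈ 67.119*I)
1/(Y - 595) = 1/(I*sqrt(4505) - 595) = 1/(-595 + I*sqrt(4505))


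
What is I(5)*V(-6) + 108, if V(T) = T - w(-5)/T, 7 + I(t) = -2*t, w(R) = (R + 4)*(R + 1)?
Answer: 596/3 ≈ 198.67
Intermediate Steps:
w(R) = (1 + R)*(4 + R) (w(R) = (4 + R)*(1 + R) = (1 + R)*(4 + R))
I(t) = -7 - 2*t
V(T) = T - 4/T (V(T) = T - (4 + (-5)**2 + 5*(-5))/T = T - (4 + 25 - 25)/T = T - 4/T)
I(5)*V(-6) + 108 = (-7 - 2*5)*(-6 - 4/(-6)) + 108 = (-7 - 10)*(-6 - 4*(-1/6)) + 108 = -17*(-6 + 2/3) + 108 = -17*(-16/3) + 108 = 272/3 + 108 = 596/3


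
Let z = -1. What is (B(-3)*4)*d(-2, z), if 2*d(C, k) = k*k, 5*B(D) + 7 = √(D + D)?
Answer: -14/5 + 2*I*√6/5 ≈ -2.8 + 0.9798*I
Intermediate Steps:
B(D) = -7/5 + √2*√D/5 (B(D) = -7/5 + √(D + D)/5 = -7/5 + √(2*D)/5 = -7/5 + (√2*√D)/5 = -7/5 + √2*√D/5)
d(C, k) = k²/2 (d(C, k) = (k*k)/2 = k²/2)
(B(-3)*4)*d(-2, z) = ((-7/5 + √2*√(-3)/5)*4)*((½)*(-1)²) = ((-7/5 + √2*(I*√3)/5)*4)*((½)*1) = ((-7/5 + I*√6/5)*4)*(½) = (-28/5 + 4*I*√6/5)*(½) = -14/5 + 2*I*√6/5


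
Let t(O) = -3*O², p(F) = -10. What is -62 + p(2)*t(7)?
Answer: 1408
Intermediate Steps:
-62 + p(2)*t(7) = -62 - (-30)*7² = -62 - (-30)*49 = -62 - 10*(-147) = -62 + 1470 = 1408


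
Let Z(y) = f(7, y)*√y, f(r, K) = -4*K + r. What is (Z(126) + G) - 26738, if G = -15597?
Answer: -42335 - 1491*√14 ≈ -47914.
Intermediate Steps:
f(r, K) = r - 4*K
Z(y) = √y*(7 - 4*y) (Z(y) = (7 - 4*y)*√y = √y*(7 - 4*y))
(Z(126) + G) - 26738 = (√126*(7 - 4*126) - 15597) - 26738 = ((3*√14)*(7 - 504) - 15597) - 26738 = ((3*√14)*(-497) - 15597) - 26738 = (-1491*√14 - 15597) - 26738 = (-15597 - 1491*√14) - 26738 = -42335 - 1491*√14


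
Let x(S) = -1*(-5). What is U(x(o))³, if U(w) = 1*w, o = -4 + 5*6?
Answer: 125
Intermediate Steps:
o = 26 (o = -4 + 30 = 26)
x(S) = 5
U(w) = w
U(x(o))³ = 5³ = 125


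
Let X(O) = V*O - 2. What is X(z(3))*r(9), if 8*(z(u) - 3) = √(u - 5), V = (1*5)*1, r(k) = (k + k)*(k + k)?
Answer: 4212 + 405*I*√2/2 ≈ 4212.0 + 286.38*I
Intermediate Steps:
r(k) = 4*k² (r(k) = (2*k)*(2*k) = 4*k²)
V = 5 (V = 5*1 = 5)
z(u) = 3 + √(-5 + u)/8 (z(u) = 3 + √(u - 5)/8 = 3 + √(-5 + u)/8)
X(O) = -2 + 5*O (X(O) = 5*O - 2 = -2 + 5*O)
X(z(3))*r(9) = (-2 + 5*(3 + √(-5 + 3)/8))*(4*9²) = (-2 + 5*(3 + √(-2)/8))*(4*81) = (-2 + 5*(3 + (I*√2)/8))*324 = (-2 + 5*(3 + I*√2/8))*324 = (-2 + (15 + 5*I*√2/8))*324 = (13 + 5*I*√2/8)*324 = 4212 + 405*I*√2/2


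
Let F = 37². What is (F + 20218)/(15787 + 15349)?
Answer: 21587/31136 ≈ 0.69331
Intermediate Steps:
F = 1369
(F + 20218)/(15787 + 15349) = (1369 + 20218)/(15787 + 15349) = 21587/31136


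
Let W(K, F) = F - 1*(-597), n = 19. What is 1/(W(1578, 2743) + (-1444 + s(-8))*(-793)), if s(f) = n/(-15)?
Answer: 15/17241547 ≈ 8.6999e-7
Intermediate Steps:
W(K, F) = 597 + F (W(K, F) = F + 597 = 597 + F)
s(f) = -19/15 (s(f) = 19/(-15) = 19*(-1/15) = -19/15)
1/(W(1578, 2743) + (-1444 + s(-8))*(-793)) = 1/((597 + 2743) + (-1444 - 19/15)*(-793)) = 1/(3340 - 21679/15*(-793)) = 1/(3340 + 17191447/15) = 1/(17241547/15) = 15/17241547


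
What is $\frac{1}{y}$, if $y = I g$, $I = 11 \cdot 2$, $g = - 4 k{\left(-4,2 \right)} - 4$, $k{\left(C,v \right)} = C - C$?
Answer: $- \frac{1}{88} \approx -0.011364$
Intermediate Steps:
$k{\left(C,v \right)} = 0$
$g = -4$ ($g = \left(-4\right) 0 - 4 = 0 - 4 = -4$)
$I = 22$
$y = -88$ ($y = 22 \left(-4\right) = -88$)
$\frac{1}{y} = \frac{1}{-88} = - \frac{1}{88}$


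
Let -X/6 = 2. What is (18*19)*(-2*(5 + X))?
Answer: 4788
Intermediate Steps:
X = -12 (X = -6*2 = -12)
(18*19)*(-2*(5 + X)) = (18*19)*(-2*(5 - 12)) = 342*(-2*(-7)) = 342*14 = 4788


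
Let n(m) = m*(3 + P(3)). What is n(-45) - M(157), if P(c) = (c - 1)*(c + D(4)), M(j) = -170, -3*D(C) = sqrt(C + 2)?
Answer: -235 + 30*sqrt(6) ≈ -161.52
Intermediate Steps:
D(C) = -sqrt(2 + C)/3 (D(C) = -sqrt(C + 2)/3 = -sqrt(2 + C)/3)
P(c) = (-1 + c)*(c - sqrt(6)/3) (P(c) = (c - 1)*(c - sqrt(2 + 4)/3) = (-1 + c)*(c - sqrt(6)/3))
n(m) = m*(9 - 2*sqrt(6)/3) (n(m) = m*(3 + (3**2 - 1*3 + sqrt(6)/3 - 1/3*3*sqrt(6))) = m*(3 + (9 - 3 + sqrt(6)/3 - sqrt(6))) = m*(3 + (6 - 2*sqrt(6)/3)) = m*(9 - 2*sqrt(6)/3))
n(-45) - M(157) = (1/3)*(-45)*(27 - 2*sqrt(6)) - 1*(-170) = (-405 + 30*sqrt(6)) + 170 = -235 + 30*sqrt(6)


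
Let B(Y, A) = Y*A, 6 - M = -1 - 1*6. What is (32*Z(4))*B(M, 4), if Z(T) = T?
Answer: 6656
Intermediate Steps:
M = 13 (M = 6 - (-1 - 1*6) = 6 - (-1 - 6) = 6 - 1*(-7) = 6 + 7 = 13)
B(Y, A) = A*Y
(32*Z(4))*B(M, 4) = (32*4)*(4*13) = 128*52 = 6656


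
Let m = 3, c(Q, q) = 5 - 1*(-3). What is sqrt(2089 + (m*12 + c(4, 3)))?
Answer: 3*sqrt(237) ≈ 46.184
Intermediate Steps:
c(Q, q) = 8 (c(Q, q) = 5 + 3 = 8)
sqrt(2089 + (m*12 + c(4, 3))) = sqrt(2089 + (3*12 + 8)) = sqrt(2089 + (36 + 8)) = sqrt(2089 + 44) = sqrt(2133) = 3*sqrt(237)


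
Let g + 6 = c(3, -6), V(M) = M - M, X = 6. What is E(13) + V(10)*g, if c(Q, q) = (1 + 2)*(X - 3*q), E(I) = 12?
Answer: 12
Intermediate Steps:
V(M) = 0
c(Q, q) = 18 - 9*q (c(Q, q) = (1 + 2)*(6 - 3*q) = 3*(6 - 3*q) = 18 - 9*q)
g = 66 (g = -6 + (18 - 9*(-6)) = -6 + (18 + 54) = -6 + 72 = 66)
E(13) + V(10)*g = 12 + 0*66 = 12 + 0 = 12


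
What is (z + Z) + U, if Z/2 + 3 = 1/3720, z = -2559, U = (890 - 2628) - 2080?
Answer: -11872379/1860 ≈ -6383.0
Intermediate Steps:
U = -3818 (U = -1738 - 2080 = -3818)
Z = -11159/1860 (Z = -6 + 2/3720 = -6 + 2*(1/3720) = -6 + 1/1860 = -11159/1860 ≈ -5.9995)
(z + Z) + U = (-2559 - 11159/1860) - 3818 = -4770899/1860 - 3818 = -11872379/1860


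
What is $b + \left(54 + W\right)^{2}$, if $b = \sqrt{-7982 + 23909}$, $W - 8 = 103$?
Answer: $27225 + \sqrt{15927} \approx 27351.0$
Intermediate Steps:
$W = 111$ ($W = 8 + 103 = 111$)
$b = \sqrt{15927} \approx 126.2$
$b + \left(54 + W\right)^{2} = \sqrt{15927} + \left(54 + 111\right)^{2} = \sqrt{15927} + 165^{2} = \sqrt{15927} + 27225 = 27225 + \sqrt{15927}$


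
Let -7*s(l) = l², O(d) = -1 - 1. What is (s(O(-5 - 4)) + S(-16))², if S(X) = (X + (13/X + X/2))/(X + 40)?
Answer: 18619225/7225344 ≈ 2.5769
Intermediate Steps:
O(d) = -2
s(l) = -l²/7
S(X) = (13/X + 3*X/2)/(40 + X) (S(X) = (X + (13/X + X*(½)))/(40 + X) = (X + (13/X + X/2))/(40 + X) = (X + (X/2 + 13/X))/(40 + X) = (13/X + 3*X/2)/(40 + X))
(s(O(-5 - 4)) + S(-16))² = (-⅐*(-2)² + (½)*(26 + 3*(-16)²)/(-16*(40 - 16)))² = (-⅐*4 + (½)*(-1/16)*(26 + 3*256)/24)² = (-4/7 + (½)*(-1/16)*(1/24)*(26 + 768))² = (-4/7 + (½)*(-1/16)*(1/24)*794)² = (-4/7 - 397/384)² = (-4315/2688)² = 18619225/7225344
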